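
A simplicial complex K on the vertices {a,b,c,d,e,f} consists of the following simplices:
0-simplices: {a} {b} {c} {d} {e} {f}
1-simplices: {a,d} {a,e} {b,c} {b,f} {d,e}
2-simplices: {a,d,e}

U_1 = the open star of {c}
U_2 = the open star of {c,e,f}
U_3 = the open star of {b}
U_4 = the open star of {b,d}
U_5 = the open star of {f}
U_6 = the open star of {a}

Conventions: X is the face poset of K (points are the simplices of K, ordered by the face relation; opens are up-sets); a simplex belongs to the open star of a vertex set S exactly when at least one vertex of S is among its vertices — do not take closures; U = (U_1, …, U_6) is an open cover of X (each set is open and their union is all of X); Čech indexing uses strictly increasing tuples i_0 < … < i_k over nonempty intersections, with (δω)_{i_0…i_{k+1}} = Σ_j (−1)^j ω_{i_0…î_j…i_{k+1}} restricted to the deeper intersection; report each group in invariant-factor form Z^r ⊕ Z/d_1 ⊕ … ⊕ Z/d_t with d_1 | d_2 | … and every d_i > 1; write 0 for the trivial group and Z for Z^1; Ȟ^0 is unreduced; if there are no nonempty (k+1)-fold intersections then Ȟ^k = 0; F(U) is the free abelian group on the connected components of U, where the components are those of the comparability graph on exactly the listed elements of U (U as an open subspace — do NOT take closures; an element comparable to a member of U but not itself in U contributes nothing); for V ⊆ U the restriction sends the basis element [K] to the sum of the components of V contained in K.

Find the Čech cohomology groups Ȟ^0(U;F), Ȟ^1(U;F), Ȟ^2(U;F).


cover nerve:
  U1={{c},{b,c}} U2={{c},{e},{f},{a,e},{b,c},{b,f},{d,e},{a,d,e}} U3={{b},{b,c},{b,f}} U4={{b},{d},{a,d},{b,c},{b,f},{d,e},{a,d,e}} U5={{f},{b,f}} U6={{a},{a,d},{a,e},{a,d,e}}
  U12={{c},{b,c}} U13={{b,c}} U14={{b,c}} U23={{b,c},{b,f}} U24={{b,c},{b,f},{d,e},{a,d,e}} U25={{f},{b,f}} U26={{a,e},{a,d,e}} U34={{b},{b,c},{b,f}} U35={{b,f}} U45={{b,f}} U46={{a,d},{a,d,e}}
  U123={{b,c}} U124={{b,c}} U134={{b,c}} U234={{b,c},{b,f}} U235={{b,f}} U245={{b,f}} U246={{a,d,e}} U345={{b,f}}
  U1234={{b,c}} U2345={{b,f}}
components per intersection:
  U1: {{c},{b,c}}
  U2: {{c},{b,c}} {{e},{a,e},{d,e},{a,d,e}} {{f},{b,f}}
  U3: {{b},{b,c},{b,f}}
  U4: {{b},{b,c},{b,f}} {{d},{a,d},{d,e},{a,d,e}}
  U5: {{f},{b,f}}
  U6: {{a},{a,d},{a,e},{a,d,e}}
  U12: {{c},{b,c}}
  U13: {{b,c}}
  U14: {{b,c}}
  U23: {{b,c}} {{b,f}}
  U24: {{b,c}} {{b,f}} {{d,e},{a,d,e}}
  U25: {{f},{b,f}}
  U26: {{a,e},{a,d,e}}
  U34: {{b},{b,c},{b,f}}
  U35: {{b,f}}
  U45: {{b,f}}
  U46: {{a,d},{a,d,e}}
  U123: {{b,c}}
  U124: {{b,c}}
  U134: {{b,c}}
  U234: {{b,c}} {{b,f}}
  U235: {{b,f}}
  U245: {{b,f}}
  U246: {{a,d,e}}
  U345: {{b,f}}
  U1234: {{b,c}}
  U2345: {{b,f}}
C dims 9,14,9,2; δ0: rk 7, SNF 1^7; δ1: rk 7, SNF 1^7; δ2: rk 2, SNF 1^2
Ȟ^0: (9−7)−0=2 ⇒ Z^2
Ȟ^1: (14−7)−7=0 ⇒ 0
Ȟ^2: (9−2)−7=0 ⇒ 0

Ȟ^0(U;F) ≅ Z^2, Ȟ^1(U;F) ≅ 0 and Ȟ^2(U;F) ≅ 0


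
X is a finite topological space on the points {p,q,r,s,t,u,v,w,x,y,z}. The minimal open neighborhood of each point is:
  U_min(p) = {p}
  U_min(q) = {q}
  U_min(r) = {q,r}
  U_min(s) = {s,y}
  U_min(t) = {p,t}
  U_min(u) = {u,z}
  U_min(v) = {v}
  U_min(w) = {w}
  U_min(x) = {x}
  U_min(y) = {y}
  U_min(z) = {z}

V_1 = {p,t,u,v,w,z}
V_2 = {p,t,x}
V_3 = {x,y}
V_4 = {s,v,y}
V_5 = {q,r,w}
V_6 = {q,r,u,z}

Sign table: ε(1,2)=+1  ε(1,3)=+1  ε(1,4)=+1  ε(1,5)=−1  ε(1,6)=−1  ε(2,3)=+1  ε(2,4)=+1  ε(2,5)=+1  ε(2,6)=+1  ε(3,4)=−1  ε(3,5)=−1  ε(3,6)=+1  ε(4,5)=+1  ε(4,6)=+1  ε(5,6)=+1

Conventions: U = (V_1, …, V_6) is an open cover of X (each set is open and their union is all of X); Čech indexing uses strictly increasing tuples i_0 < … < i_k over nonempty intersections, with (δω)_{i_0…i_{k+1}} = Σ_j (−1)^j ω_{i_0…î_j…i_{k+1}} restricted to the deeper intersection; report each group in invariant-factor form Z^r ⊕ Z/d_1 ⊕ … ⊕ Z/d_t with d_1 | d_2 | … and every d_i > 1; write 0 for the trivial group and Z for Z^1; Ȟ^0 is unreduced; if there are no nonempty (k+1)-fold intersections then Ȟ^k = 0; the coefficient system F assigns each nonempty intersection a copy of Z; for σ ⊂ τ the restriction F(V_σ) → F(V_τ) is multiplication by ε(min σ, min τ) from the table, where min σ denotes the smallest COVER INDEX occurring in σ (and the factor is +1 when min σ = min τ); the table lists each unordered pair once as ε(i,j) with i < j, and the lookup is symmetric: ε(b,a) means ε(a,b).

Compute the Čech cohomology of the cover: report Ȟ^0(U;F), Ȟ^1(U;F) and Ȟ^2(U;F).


Ȟ^0 ≅ 0, Ȟ^1 ≅ Z ⊕ Z/2, Ȟ^2 ≅ 0

nerve of the cover:
  V12={p,t} V14={v} V15={w} V16={u,z} V23={x} V34={y} V56={q,r}
C dims 6,7; δ0: rk 6, SNF 1^5·2
Ȟ^0 = (6 − 6) − 0 = 0, so Ȟ^0 ≅ 0
Ȟ^1 = (7 − 0) − 6 = 1 plus torsion [2], so Ȟ^1 ≅ Z ⊕ Z/2
Ȟ^2 = (0 − 0) − 0 = 0, so Ȟ^2 ≅ 0


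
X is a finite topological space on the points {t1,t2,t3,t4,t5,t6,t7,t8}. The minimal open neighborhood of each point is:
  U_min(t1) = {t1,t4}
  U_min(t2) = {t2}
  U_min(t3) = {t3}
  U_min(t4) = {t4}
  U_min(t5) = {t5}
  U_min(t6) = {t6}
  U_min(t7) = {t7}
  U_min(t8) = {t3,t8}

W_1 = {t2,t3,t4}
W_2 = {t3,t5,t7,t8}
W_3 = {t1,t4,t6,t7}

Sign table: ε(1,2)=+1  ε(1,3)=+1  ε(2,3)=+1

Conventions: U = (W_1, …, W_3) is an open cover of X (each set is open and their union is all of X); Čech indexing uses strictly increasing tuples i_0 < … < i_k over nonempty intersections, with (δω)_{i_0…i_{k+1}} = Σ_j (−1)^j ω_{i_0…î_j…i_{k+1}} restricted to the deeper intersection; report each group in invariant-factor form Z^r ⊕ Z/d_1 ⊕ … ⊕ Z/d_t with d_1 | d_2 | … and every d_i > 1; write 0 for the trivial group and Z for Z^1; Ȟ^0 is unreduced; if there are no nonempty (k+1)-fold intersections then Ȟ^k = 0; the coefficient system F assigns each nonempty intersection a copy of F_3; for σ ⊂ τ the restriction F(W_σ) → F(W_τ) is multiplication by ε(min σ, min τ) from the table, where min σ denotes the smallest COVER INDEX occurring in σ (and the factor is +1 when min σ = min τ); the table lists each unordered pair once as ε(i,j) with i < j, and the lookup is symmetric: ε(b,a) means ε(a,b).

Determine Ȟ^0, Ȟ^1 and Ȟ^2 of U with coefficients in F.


cover nerve:
  W12={t3} W13={t4} W23={t7}
C dims 3,3; δ0: rk_F3 2
Ȟ^0: (3−2)−0=1 ⇒ Z/3
Ȟ^1: (3−0)−2=1 ⇒ Z/3
Ȟ^2: (0−0)−0=0 ⇒ 0

Ȟ^0 = Z/3, Ȟ^1 = Z/3 and Ȟ^2 = 0


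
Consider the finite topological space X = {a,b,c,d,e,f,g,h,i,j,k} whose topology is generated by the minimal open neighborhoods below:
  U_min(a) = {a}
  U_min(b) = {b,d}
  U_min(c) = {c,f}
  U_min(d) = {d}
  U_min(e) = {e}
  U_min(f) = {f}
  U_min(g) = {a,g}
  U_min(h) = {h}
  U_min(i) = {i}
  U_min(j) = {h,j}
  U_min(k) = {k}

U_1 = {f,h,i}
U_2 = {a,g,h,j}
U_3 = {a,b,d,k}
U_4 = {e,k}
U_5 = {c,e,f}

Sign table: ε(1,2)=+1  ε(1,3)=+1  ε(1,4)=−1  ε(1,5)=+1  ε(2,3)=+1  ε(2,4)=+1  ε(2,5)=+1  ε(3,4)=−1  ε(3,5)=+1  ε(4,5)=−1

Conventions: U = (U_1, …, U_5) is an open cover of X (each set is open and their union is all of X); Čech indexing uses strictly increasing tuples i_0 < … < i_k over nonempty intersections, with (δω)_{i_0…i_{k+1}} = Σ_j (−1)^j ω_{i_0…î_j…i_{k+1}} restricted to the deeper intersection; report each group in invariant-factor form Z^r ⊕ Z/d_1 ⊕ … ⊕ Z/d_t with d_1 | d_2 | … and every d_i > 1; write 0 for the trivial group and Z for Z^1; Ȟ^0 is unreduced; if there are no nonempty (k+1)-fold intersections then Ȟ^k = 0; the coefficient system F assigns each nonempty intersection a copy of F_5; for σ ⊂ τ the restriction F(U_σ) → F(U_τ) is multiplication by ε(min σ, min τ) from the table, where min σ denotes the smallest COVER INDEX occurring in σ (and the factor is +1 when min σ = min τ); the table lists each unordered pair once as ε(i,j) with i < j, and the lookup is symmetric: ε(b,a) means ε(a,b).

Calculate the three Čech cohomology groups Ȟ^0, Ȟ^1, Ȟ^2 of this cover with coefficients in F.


nerve of the cover:
  U12={h} U15={f} U23={a} U34={k} U45={e}
C dims 5,5; δ0: rk_F5 4
Ȟ^0 = (5 − 4) − 0 = 1, so Ȟ^0 ≅ Z/5
Ȟ^1 = (5 − 0) − 4 = 1, so Ȟ^1 ≅ Z/5
Ȟ^2 = (0 − 0) − 0 = 0, so Ȟ^2 ≅ 0

Ȟ^0(U;F) ≅ Z/5,  Ȟ^1(U;F) ≅ Z/5,  Ȟ^2(U;F) ≅ 0


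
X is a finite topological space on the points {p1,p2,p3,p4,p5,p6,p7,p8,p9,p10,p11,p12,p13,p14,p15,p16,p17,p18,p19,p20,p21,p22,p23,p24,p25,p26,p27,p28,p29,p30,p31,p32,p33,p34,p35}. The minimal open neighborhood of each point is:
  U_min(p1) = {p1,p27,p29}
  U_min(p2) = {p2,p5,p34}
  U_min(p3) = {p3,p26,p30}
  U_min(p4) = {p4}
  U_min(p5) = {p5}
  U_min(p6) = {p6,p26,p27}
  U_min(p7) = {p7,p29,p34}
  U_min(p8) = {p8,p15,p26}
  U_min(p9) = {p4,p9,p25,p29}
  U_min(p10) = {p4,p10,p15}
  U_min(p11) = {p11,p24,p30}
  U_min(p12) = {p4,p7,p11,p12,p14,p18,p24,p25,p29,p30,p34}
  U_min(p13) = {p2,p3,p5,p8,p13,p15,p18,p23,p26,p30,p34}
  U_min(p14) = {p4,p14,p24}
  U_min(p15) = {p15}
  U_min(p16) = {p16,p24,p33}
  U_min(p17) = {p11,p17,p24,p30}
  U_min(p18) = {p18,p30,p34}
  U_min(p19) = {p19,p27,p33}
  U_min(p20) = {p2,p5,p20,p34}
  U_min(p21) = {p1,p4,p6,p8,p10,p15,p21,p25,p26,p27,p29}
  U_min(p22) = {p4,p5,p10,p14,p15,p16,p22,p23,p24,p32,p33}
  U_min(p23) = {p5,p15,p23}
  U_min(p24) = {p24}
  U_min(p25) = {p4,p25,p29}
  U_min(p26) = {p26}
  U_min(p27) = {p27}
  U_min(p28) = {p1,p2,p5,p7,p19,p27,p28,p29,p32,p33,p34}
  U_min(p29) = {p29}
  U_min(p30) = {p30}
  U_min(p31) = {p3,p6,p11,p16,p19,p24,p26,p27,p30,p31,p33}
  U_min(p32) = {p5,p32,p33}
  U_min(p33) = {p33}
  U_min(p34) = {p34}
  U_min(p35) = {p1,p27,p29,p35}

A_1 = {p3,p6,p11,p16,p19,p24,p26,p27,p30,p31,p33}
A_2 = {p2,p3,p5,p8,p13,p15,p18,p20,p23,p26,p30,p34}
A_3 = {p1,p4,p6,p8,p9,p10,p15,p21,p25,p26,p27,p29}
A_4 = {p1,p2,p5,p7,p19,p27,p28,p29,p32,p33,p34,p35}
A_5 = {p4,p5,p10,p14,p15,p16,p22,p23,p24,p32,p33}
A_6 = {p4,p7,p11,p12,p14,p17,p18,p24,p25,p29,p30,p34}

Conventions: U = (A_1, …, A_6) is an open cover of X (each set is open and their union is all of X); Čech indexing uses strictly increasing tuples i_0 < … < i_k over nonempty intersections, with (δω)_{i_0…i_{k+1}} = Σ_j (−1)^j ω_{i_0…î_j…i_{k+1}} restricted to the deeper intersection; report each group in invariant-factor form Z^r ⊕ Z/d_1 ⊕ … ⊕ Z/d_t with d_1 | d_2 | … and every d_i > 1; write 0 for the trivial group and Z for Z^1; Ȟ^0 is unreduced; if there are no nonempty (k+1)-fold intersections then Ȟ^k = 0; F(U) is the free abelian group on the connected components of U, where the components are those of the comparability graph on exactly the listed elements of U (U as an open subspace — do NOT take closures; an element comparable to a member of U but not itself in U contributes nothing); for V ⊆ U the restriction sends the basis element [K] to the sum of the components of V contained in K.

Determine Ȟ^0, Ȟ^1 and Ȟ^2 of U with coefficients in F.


Ȟ^0 = Z; Ȟ^1 = 0; Ȟ^2 = Z/2

nonempty intersections:
  A12={p3,p26,p30} A13={p6,p26,p27} A14={p19,p27,p33} A15={p16,p24,p33} A16={p11,p24,p30} A23={p8,p15,p26} A24={p2,p5,p34} A25={p5,p15,p23} A26={p18,p30,p34} A34={p1,p27,p29} A35={p4,p10,p15} A36={p4,p25,p29} A45={p5,p32,p33} A46={p7,p29,p34} A56={p4,p14,p24}
  A123={p26} A126={p30} A134={p27} A145={p33} A156={p24} A235={p15} A245={p5} A246={p34} A346={p29} A356={p4}
components per intersection:
  A1: {p3,p6,p11,p16,p19,p24,p26,p27,p30,p31,p33}
  A2: {p2,p3,p5,p8,p13,p15,p18,p20,p23,p26,p30,p34}
  A3: {p1,p4,p6,p8,p9,p10,p15,p21,p25,p26,p27,p29}
  A4: {p1,p2,p5,p7,p19,p27,p28,p29,p32,p33,p34,p35}
  A5: {p4,p5,p10,p14,p15,p16,p22,p23,p24,p32,p33}
  A6: {p4,p7,p11,p12,p14,p17,p18,p24,p25,p29,p30,p34}
  A12: {p3,p26,p30}
  A13: {p6,p26,p27}
  A14: {p19,p27,p33}
  A15: {p16,p24,p33}
  A16: {p11,p24,p30}
  A23: {p8,p15,p26}
  A24: {p2,p5,p34}
  A25: {p5,p15,p23}
  A26: {p18,p30,p34}
  A34: {p1,p27,p29}
  A35: {p4,p10,p15}
  A36: {p4,p25,p29}
  A45: {p5,p32,p33}
  A46: {p7,p29,p34}
  A56: {p4,p14,p24}
  A123: {p26}
  A126: {p30}
  A134: {p27}
  A145: {p33}
  A156: {p24}
  A235: {p15}
  A245: {p5}
  A246: {p34}
  A346: {p29}
  A356: {p4}
C dims 6,15,10; δ0: rk 5, SNF 1^5; δ1: rk 10, SNF 1^9·2
Ȟ^0: (6−5)−0=1 ⇒ Z
Ȟ^1: (15−10)−5=0 ⇒ 0
Ȟ^2: (10−0)−10=0 plus torsion [2] ⇒ Z/2


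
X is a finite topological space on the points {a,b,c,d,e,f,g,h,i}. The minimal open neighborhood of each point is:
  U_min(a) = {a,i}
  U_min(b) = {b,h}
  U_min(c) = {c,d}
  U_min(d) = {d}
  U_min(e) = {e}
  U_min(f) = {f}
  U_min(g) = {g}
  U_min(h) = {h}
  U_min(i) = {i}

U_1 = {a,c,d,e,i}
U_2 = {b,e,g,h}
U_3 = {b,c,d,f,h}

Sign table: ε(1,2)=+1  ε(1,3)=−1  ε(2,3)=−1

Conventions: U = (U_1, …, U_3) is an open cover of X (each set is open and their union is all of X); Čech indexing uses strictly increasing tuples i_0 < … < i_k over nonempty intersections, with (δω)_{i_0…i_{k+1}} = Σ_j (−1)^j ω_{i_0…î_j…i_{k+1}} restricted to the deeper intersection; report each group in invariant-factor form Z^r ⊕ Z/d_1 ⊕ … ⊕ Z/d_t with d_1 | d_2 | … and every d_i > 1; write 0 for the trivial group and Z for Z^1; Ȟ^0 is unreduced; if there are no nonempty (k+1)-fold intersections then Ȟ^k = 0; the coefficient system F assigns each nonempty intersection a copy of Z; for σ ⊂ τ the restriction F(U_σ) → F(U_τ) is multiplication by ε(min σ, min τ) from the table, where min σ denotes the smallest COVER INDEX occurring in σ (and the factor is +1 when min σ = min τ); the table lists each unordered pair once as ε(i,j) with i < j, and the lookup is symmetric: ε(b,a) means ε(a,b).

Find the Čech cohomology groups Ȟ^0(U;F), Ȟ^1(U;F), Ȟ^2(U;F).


nerve of the cover:
  U12={e} U13={c,d} U23={b,h}
C dims 3,3; δ0: rk 2, SNF 1^2
Ȟ^0 = (3 − 2) − 0 = 1, so Ȟ^0 ≅ Z
Ȟ^1 = (3 − 0) − 2 = 1, so Ȟ^1 ≅ Z
Ȟ^2 = (0 − 0) − 0 = 0, so Ȟ^2 ≅ 0

Ȟ^0 = Z, Ȟ^1 = Z and Ȟ^2 = 0


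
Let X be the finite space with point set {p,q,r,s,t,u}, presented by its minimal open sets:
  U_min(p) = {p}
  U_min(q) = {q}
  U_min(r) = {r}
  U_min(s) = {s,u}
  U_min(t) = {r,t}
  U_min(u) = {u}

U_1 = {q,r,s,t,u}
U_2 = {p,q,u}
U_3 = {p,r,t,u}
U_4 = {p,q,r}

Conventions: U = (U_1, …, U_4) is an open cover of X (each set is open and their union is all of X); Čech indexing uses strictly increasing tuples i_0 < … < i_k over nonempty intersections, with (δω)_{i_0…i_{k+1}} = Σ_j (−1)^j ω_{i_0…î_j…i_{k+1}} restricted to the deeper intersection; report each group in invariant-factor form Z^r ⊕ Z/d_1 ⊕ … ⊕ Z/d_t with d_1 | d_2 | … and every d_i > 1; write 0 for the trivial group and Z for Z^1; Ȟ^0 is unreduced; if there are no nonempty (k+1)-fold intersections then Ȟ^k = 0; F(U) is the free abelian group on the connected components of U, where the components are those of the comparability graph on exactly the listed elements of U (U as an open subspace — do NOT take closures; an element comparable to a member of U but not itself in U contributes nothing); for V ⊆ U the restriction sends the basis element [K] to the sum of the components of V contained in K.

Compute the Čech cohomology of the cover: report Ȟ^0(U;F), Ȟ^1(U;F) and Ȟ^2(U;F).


Ȟ^0 ≅ Z^4, Ȟ^1 ≅ 0 and Ȟ^2 ≅ 0

nerve of the cover:
  U12={q,u} U13={r,t,u} U14={q,r} U23={p,u} U24={p,q} U34={p,r}
  U123={u} U124={q} U134={r} U234={p}
components per intersection:
  U1: {q} {r,t} {s,u}
  U2: {p} {q} {u}
  U3: {p} {r,t} {u}
  U4: {p} {q} {r}
  U12: {q} {u}
  U13: {r,t} {u}
  U14: {q} {r}
  U23: {p} {u}
  U24: {p} {q}
  U34: {p} {r}
  U123: {u}
  U124: {q}
  U134: {r}
  U234: {p}
C dims 12,12,4; δ0: rk 8, SNF 1^8; δ1: rk 4, SNF 1^4
Ȟ^0 = (12 − 8) − 0 = 4, so Ȟ^0 ≅ Z^4
Ȟ^1 = (12 − 4) − 8 = 0, so Ȟ^1 ≅ 0
Ȟ^2 = (4 − 0) − 4 = 0, so Ȟ^2 ≅ 0


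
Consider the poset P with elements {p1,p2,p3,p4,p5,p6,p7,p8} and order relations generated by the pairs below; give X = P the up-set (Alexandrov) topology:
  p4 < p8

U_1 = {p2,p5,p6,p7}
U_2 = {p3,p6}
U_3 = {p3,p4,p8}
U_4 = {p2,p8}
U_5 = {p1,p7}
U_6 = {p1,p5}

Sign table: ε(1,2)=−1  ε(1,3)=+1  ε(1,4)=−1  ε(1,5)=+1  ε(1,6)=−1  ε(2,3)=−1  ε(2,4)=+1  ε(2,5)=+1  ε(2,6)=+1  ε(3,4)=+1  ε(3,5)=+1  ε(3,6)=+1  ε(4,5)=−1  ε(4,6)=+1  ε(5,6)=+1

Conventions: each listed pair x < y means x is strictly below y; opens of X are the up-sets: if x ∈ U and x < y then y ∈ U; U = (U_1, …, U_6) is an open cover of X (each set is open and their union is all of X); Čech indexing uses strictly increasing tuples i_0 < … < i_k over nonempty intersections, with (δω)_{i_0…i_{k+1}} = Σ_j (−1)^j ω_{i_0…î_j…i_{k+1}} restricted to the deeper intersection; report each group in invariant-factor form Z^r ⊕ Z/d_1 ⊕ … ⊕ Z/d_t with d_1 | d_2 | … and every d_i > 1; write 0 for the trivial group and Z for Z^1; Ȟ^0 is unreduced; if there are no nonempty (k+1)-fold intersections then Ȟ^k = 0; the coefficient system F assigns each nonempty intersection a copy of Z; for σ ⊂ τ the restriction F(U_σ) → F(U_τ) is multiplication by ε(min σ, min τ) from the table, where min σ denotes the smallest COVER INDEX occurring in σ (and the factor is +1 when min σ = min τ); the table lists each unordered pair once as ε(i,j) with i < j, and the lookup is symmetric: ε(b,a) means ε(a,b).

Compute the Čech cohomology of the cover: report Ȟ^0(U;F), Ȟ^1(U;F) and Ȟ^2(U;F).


cover nerve:
  U12={p6} U14={p2} U15={p7} U16={p5} U23={p3} U34={p8} U56={p1}
C dims 6,7; δ0: rk 6, SNF 1^5·2
Ȟ^0: (6−6)−0=0 ⇒ 0
Ȟ^1: (7−0)−6=1 plus torsion [2] ⇒ Z ⊕ Z/2
Ȟ^2: (0−0)−0=0 ⇒ 0

Ȟ^0 ≅ 0,  Ȟ^1 ≅ Z ⊕ Z/2,  Ȟ^2 ≅ 0


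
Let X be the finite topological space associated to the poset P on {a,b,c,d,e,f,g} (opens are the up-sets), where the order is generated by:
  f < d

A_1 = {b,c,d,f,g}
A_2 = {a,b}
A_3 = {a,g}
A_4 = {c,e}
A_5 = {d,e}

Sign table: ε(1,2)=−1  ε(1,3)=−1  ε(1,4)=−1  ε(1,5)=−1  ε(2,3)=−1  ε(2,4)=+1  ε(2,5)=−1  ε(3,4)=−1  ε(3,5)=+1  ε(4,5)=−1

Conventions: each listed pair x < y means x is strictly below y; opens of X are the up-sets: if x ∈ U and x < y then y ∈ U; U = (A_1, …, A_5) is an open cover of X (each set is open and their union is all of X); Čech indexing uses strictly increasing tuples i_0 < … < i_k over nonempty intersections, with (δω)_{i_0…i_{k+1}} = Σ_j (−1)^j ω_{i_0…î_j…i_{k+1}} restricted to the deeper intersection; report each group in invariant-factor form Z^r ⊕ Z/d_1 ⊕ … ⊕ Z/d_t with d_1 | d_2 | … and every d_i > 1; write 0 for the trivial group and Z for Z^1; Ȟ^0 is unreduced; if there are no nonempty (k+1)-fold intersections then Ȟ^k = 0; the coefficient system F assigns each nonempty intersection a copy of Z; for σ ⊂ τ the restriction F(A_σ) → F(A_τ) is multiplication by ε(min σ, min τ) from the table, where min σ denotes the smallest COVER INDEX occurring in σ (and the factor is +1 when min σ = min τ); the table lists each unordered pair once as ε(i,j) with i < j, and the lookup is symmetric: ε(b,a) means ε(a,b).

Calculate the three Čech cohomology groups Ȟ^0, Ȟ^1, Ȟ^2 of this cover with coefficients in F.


cover nerve:
  A12={b} A13={g} A14={c} A15={d} A23={a} A45={e}
C dims 5,6; δ0: rk 5, SNF 1^4·2
Ȟ^0: (5−5)−0=0 ⇒ 0
Ȟ^1: (6−0)−5=1 plus torsion [2] ⇒ Z ⊕ Z/2
Ȟ^2: (0−0)−0=0 ⇒ 0

Ȟ^0(U;F) ≅ 0, Ȟ^1(U;F) ≅ Z ⊕ Z/2 and Ȟ^2(U;F) ≅ 0


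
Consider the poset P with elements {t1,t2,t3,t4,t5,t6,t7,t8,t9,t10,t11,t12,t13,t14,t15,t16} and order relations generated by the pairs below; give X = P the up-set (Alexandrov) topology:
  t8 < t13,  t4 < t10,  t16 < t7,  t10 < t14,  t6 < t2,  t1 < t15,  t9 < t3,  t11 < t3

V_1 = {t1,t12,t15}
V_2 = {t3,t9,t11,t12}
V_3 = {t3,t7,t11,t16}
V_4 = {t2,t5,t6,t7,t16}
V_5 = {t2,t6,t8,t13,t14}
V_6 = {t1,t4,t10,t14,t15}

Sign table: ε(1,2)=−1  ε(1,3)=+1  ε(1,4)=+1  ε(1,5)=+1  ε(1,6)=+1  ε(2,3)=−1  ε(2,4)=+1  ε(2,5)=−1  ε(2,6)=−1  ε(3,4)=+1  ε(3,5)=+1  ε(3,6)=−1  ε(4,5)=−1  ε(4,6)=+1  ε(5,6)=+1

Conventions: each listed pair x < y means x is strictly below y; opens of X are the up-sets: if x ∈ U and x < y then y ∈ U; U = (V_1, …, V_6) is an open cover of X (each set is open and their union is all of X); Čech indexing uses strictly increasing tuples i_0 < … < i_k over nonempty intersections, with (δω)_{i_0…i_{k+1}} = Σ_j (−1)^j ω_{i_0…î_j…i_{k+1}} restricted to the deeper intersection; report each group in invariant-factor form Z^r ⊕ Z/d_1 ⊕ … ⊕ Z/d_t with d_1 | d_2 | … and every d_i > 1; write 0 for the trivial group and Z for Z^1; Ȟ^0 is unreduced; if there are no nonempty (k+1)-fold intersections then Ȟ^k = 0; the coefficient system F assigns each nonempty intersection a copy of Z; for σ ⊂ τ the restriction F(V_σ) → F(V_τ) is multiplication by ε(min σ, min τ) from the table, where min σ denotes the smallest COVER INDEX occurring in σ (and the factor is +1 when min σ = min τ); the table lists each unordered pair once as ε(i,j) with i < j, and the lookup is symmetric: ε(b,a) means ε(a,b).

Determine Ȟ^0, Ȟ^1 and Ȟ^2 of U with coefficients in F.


nonempty overlaps:
  V12={t12} V16={t1,t15} V23={t3,t11} V34={t7,t16} V45={t2,t6} V56={t14}
C dims 6,6; δ0: rk 6, SNF 1^5·2
degree 0: 6−6−0 = 0 → Ȟ^0 ≅ 0
degree 1: 6−0−6 = 0 plus torsion [2] → Ȟ^1 ≅ Z/2
degree 2: 0−0−0 = 0 → Ȟ^2 ≅ 0

Ȟ^0 = 0, Ȟ^1 = Z/2 and Ȟ^2 = 0


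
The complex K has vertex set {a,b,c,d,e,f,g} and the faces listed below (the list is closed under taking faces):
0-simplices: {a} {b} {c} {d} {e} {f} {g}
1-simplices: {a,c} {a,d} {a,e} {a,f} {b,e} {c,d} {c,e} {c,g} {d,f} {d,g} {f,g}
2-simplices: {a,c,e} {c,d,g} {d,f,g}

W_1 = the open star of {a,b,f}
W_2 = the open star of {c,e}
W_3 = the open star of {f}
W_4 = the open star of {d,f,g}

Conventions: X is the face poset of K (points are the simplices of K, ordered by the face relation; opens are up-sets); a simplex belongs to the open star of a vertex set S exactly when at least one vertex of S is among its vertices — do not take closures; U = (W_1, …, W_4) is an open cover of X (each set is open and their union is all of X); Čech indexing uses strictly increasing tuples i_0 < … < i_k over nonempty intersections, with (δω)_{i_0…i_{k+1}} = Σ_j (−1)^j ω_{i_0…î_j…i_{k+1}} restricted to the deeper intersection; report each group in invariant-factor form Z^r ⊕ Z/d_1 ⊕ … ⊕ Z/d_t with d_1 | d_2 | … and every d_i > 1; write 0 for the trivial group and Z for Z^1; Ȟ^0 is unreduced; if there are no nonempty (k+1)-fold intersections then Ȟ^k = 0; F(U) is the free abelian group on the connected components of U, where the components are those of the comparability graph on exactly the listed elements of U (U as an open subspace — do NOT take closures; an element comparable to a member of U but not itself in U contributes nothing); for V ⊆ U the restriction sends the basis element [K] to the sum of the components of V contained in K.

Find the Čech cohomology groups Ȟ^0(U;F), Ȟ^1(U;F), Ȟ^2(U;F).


cover nerve:
  W1={{a},{b},{f},{a,c},{a,d},{a,e},{a,f},{b,e},{d,f},{f,g},{a,c,e},{d,f,g}} W2={{c},{e},{a,c},{a,e},{b,e},{c,d},{c,e},{c,g},{a,c,e},{c,d,g}} W3={{f},{a,f},{d,f},{f,g},{d,f,g}} W4={{d},{f},{g},{a,d},{a,f},{c,d},{c,g},{d,f},{d,g},{f,g},{c,d,g},{d,f,g}}
  W12={{a,c},{a,e},{b,e},{a,c,e}} W13={{f},{a,f},{d,f},{f,g},{d,f,g}} W14={{f},{a,d},{a,f},{d,f},{f,g},{d,f,g}} W24={{c,d},{c,g},{c,d,g}} W34={{f},{a,f},{d,f},{f,g},{d,f,g}}
  W134={{f},{a,f},{d,f},{f,g},{d,f,g}}
components per intersection:
  W1: {{a},{f},{a,c},{a,d},{a,e},{a,f},{d,f},{f,g},{a,c,e},{d,f,g}} {{b},{b,e}}
  W2: {{c},{e},{a,c},{a,e},{b,e},{c,d},{c,e},{c,g},{a,c,e},{c,d,g}}
  W3: {{f},{a,f},{d,f},{f,g},{d,f,g}}
  W4: {{d},{f},{g},{a,d},{a,f},{c,d},{c,g},{d,f},{d,g},{f,g},{c,d,g},{d,f,g}}
  W12: {{a,c},{a,e},{a,c,e}} {{b,e}}
  W13: {{f},{a,f},{d,f},{f,g},{d,f,g}}
  W14: {{f},{a,f},{d,f},{f,g},{d,f,g}} {{a,d}}
  W24: {{c,d},{c,g},{c,d,g}}
  W34: {{f},{a,f},{d,f},{f,g},{d,f,g}}
  W134: {{f},{a,f},{d,f},{f,g},{d,f,g}}
C dims 5,7,1; δ0: rk 4, SNF 1^4; δ1: rk 1, SNF 1^1
Ȟ^0: (5−4)−0=1 ⇒ Z
Ȟ^1: (7−1)−4=2 ⇒ Z^2
Ȟ^2: (1−0)−1=0 ⇒ 0

Ȟ^0 ≅ Z, Ȟ^1 ≅ Z^2, Ȟ^2 ≅ 0


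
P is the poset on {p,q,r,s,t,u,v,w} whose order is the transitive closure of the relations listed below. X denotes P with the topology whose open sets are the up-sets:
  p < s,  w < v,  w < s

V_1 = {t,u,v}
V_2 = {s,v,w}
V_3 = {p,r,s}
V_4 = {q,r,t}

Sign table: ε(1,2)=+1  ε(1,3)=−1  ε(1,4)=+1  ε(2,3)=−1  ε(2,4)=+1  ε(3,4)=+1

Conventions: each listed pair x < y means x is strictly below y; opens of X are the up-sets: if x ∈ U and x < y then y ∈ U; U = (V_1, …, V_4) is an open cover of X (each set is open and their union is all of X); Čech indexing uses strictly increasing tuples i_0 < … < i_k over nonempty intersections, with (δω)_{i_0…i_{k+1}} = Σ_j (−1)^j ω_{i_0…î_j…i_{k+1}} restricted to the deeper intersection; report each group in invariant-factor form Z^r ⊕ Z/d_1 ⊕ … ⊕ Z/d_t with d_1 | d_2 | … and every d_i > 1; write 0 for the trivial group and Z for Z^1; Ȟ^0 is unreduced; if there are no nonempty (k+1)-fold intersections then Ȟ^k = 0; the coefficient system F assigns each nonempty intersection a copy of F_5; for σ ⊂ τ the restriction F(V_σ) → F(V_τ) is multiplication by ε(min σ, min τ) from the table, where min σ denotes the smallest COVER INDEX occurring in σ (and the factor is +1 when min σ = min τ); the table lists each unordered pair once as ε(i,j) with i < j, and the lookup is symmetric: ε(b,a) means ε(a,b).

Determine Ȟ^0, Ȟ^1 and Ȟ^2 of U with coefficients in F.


Ȟ^0 = 0, Ȟ^1 = 0, Ȟ^2 = 0

intersection data:
  V12={v} V14={t} V23={s} V34={r}
C dims 4,4; δ0: rk_F5 4
Ȟ^0 = (4 − 4) − 0 = 0, so Ȟ^0 ≅ 0
Ȟ^1 = (4 − 0) − 4 = 0, so Ȟ^1 ≅ 0
Ȟ^2 = (0 − 0) − 0 = 0, so Ȟ^2 ≅ 0


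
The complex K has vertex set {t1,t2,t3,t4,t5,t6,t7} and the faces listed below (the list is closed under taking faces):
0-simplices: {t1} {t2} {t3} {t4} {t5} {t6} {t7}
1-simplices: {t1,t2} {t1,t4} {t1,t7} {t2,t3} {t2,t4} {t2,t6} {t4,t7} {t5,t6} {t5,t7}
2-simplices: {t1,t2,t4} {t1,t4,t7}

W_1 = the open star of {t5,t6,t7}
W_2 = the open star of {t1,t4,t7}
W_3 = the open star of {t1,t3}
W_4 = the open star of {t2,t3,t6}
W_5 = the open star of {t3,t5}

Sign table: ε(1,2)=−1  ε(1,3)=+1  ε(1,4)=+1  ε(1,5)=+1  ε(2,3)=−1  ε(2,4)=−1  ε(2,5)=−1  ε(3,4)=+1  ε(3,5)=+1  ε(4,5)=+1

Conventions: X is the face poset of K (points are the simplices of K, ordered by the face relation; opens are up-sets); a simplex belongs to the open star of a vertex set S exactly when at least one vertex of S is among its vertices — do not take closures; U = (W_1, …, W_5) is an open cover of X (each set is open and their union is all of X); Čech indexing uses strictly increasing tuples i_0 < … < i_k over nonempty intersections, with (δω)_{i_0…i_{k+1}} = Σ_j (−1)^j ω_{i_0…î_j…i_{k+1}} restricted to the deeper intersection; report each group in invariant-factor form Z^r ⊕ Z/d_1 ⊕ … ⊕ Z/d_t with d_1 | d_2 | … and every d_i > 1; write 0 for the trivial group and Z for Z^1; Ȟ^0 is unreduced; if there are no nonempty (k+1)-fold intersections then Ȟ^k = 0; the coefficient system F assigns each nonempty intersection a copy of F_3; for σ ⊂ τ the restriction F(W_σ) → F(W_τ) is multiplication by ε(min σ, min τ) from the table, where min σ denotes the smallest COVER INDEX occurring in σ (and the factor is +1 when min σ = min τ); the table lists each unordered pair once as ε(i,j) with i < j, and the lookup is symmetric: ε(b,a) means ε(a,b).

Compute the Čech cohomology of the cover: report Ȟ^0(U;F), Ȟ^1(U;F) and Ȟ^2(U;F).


cover nerve:
  W1={{t5},{t6},{t7},{t1,t7},{t2,t6},{t4,t7},{t5,t6},{t5,t7},{t1,t4,t7}} W2={{t1},{t4},{t7},{t1,t2},{t1,t4},{t1,t7},{t2,t4},{t4,t7},{t5,t7},{t1,t2,t4},{t1,t4,t7}} W3={{t1},{t3},{t1,t2},{t1,t4},{t1,t7},{t2,t3},{t1,t2,t4},{t1,t4,t7}} W4={{t2},{t3},{t6},{t1,t2},{t2,t3},{t2,t4},{t2,t6},{t5,t6},{t1,t2,t4}} W5={{t3},{t5},{t2,t3},{t5,t6},{t5,t7}}
  W12={{t7},{t1,t7},{t4,t7},{t5,t7},{t1,t4,t7}} W13={{t1,t7},{t1,t4,t7}} W14={{t6},{t2,t6},{t5,t6}} W15={{t5},{t5,t6},{t5,t7}} W23={{t1},{t1,t2},{t1,t4},{t1,t7},{t1,t2,t4},{t1,t4,t7}} W24={{t1,t2},{t2,t4},{t1,t2,t4}} W25={{t5,t7}} W34={{t3},{t1,t2},{t2,t3},{t1,t2,t4}} W35={{t3},{t2,t3}} W45={{t3},{t2,t3},{t5,t6}}
  W123={{t1,t7},{t1,t4,t7}} W125={{t5,t7}} W145={{t5,t6}} W234={{t1,t2},{t1,t2,t4}} W345={{t3},{t2,t3}}
C dims 5,10,5; δ0: rk_F3 4; δ1: rk_F3 5
Ȟ^0: (5−4)−0=1 ⇒ Z/3
Ȟ^1: (10−5)−4=1 ⇒ Z/3
Ȟ^2: (5−0)−5=0 ⇒ 0

Ȟ^0 = Z/3, Ȟ^1 = Z/3 and Ȟ^2 = 0


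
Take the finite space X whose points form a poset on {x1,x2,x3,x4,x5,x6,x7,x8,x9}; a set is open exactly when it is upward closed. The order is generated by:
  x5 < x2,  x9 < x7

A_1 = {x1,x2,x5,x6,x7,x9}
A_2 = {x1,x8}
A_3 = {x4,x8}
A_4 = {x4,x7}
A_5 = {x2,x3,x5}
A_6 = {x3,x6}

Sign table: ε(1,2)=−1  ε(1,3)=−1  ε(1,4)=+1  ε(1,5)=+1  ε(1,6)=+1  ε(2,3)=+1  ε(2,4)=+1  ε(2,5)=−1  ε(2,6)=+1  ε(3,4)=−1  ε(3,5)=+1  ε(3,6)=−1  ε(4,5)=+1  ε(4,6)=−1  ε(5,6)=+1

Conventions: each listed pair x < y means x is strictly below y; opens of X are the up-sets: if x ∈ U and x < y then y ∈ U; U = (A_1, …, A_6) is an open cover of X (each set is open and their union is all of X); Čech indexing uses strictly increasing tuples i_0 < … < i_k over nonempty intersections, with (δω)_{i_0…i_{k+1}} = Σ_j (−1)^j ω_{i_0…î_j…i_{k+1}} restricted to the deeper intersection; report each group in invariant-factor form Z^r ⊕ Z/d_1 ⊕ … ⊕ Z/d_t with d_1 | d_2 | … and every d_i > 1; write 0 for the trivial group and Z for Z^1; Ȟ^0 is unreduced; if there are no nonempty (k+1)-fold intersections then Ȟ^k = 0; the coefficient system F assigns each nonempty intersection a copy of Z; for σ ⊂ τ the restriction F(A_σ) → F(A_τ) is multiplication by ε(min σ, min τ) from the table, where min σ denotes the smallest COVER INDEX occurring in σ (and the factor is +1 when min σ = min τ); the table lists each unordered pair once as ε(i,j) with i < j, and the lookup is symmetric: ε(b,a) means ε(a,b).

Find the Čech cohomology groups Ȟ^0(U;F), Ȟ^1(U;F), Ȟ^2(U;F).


Ȟ^0 ≅ Z, Ȟ^1 ≅ Z^2 and Ȟ^2 ≅ 0

nonempty intersections:
  A12={x1} A14={x7} A15={x2,x5} A16={x6} A23={x8} A34={x4} A56={x3}
C dims 6,7; δ0: rk 5, SNF 1^5
Ȟ^0: (6−5)−0=1 ⇒ Z
Ȟ^1: (7−0)−5=2 ⇒ Z^2
Ȟ^2: (0−0)−0=0 ⇒ 0


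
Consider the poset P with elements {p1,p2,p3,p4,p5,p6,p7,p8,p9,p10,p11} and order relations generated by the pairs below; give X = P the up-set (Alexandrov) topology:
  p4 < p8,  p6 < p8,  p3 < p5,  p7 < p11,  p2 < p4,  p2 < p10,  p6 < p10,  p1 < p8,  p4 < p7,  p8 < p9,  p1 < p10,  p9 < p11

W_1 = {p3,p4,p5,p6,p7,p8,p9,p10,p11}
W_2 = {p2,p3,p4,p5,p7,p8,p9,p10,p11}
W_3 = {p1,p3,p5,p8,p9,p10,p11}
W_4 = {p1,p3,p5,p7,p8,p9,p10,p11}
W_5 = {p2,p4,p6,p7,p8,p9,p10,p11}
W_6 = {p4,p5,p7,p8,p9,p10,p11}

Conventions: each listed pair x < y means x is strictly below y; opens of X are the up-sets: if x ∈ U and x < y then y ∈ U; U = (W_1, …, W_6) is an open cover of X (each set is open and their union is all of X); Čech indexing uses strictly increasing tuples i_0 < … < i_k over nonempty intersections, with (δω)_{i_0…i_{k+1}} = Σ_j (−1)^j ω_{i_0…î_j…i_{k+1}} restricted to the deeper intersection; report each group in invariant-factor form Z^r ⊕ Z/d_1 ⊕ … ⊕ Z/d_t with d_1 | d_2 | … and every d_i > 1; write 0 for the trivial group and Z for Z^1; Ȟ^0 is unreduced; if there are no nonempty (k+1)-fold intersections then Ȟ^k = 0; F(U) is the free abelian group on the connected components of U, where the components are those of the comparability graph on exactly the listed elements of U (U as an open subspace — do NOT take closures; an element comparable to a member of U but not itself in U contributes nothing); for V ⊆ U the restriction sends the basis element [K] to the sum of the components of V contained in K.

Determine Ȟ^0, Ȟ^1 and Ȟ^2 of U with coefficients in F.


Ȟ^0 = Z^2; Ȟ^1 = Z; Ȟ^2 = 0

nonempty intersections:
  W12={p3,p4,p5,p7,p8,p9,p10,p11} W13={p3,p5,p8,p9,p10,p11} W14={p3,p5,p7,p8,p9,p10,p11} W15={p4,p6,p7,p8,p9,p10,p11} W16={p4,p5,p7,p8,p9,p10,p11} W23={p3,p5,p8,p9,p10,p11} W24={p3,p5,p7,p8,p9,p10,p11} W25={p2,p4,p7,p8,p9,p10,p11} W26={p4,p5,p7,p8,p9,p10,p11} W34={p1,p3,p5,p8,p9,p10,p11} W35={p8,p9,p10,p11} W36={p5,p8,p9,p10,p11} W45={p7,p8,p9,p10,p11} W46={p5,p7,p8,p9,p10,p11} W56={p4,p7,p8,p9,p10,p11}
  W123={p3,p5,p8,p9,p10,p11} W124={p3,p5,p7,p8,p9,p10,p11} W125={p4,p7,p8,p9,p10,p11} W126={p4,p5,p7,p8,p9,p10,p11} W134={p3,p5,p8,p9,p10,p11} W135={p8,p9,p10,p11} W136={p5,p8,p9,p10,p11} W145={p7,p8,p9,p10,p11} W146={p5,p7,p8,p9,p10,p11} W156={p4,p7,p8,p9,p10,p11} W234={p3,p5,p8,p9,p10,p11} W235={p8,p9,p10,p11} W236={p5,p8,p9,p10,p11} W245={p7,p8,p9,p10,p11} W246={p5,p7,p8,p9,p10,p11} W256={p4,p7,p8,p9,p10,p11} W345={p8,p9,p10,p11} W346={p5,p8,p9,p10,p11} W356={p8,p9,p10,p11} W456={p7,p8,p9,p10,p11}
  W1234={p3,p5,p8,p9,p10,p11} W1235={p8,p9,p10,p11} W1236={p5,p8,p9,p10,p11} W1245={p7,p8,p9,p10,p11} W1246={p5,p7,p8,p9,p10,p11} W1256={p4,p7,p8,p9,p10,p11} W1345={p8,p9,p10,p11} W1346={p5,p8,p9,p10,p11} W1356={p8,p9,p10,p11} W1456={p7,p8,p9,p10,p11} W2345={p8,p9,p10,p11} W2346={p5,p8,p9,p10,p11} W2356={p8,p9,p10,p11} W2456={p7,p8,p9,p10,p11} W3456={p8,p9,p10,p11}
  W12345={p8,p9,p10,p11} W12346={p5,p8,p9,p10,p11} W12356={p8,p9,p10,p11} W12456={p7,p8,p9,p10,p11} W13456={p8,p9,p10,p11} W23456={p8,p9,p10,p11}
  W123456={p8,p9,p10,p11}
components per intersection:
  W1: {p3,p5} {p4,p6,p7,p8,p9,p10,p11}
  W2: {p2,p4,p7,p8,p9,p10,p11} {p3,p5}
  W3: {p1,p8,p9,p10,p11} {p3,p5}
  W4: {p1,p7,p8,p9,p10,p11} {p3,p5}
  W5: {p2,p4,p6,p7,p8,p9,p10,p11}
  W6: {p4,p7,p8,p9,p11} {p5} {p10}
  W12: {p3,p5} {p4,p7,p8,p9,p11} {p10}
  W13: {p3,p5} {p8,p9,p11} {p10}
  W14: {p3,p5} {p7,p8,p9,p11} {p10}
  W15: {p4,p6,p7,p8,p9,p10,p11}
  W16: {p4,p7,p8,p9,p11} {p5} {p10}
  W23: {p3,p5} {p8,p9,p11} {p10}
  W24: {p3,p5} {p7,p8,p9,p11} {p10}
  W25: {p2,p4,p7,p8,p9,p10,p11}
  W26: {p4,p7,p8,p9,p11} {p5} {p10}
  W34: {p1,p8,p9,p10,p11} {p3,p5}
  W35: {p8,p9,p11} {p10}
  W36: {p5} {p8,p9,p11} {p10}
  W45: {p7,p8,p9,p11} {p10}
  W46: {p5} {p7,p8,p9,p11} {p10}
  W56: {p4,p7,p8,p9,p11} {p10}
  W123: {p3,p5} {p8,p9,p11} {p10}
  W124: {p3,p5} {p7,p8,p9,p11} {p10}
  W125: {p4,p7,p8,p9,p11} {p10}
  W126: {p4,p7,p8,p9,p11} {p5} {p10}
  W134: {p3,p5} {p8,p9,p11} {p10}
  W135: {p8,p9,p11} {p10}
  W136: {p5} {p8,p9,p11} {p10}
  W145: {p7,p8,p9,p11} {p10}
  W146: {p5} {p7,p8,p9,p11} {p10}
  W156: {p4,p7,p8,p9,p11} {p10}
  W234: {p3,p5} {p8,p9,p11} {p10}
  W235: {p8,p9,p11} {p10}
  W236: {p5} {p8,p9,p11} {p10}
  W245: {p7,p8,p9,p11} {p10}
  W246: {p5} {p7,p8,p9,p11} {p10}
  W256: {p4,p7,p8,p9,p11} {p10}
  W345: {p8,p9,p11} {p10}
  W346: {p5} {p8,p9,p11} {p10}
  W356: {p8,p9,p11} {p10}
  W456: {p7,p8,p9,p11} {p10}
  W1234: {p3,p5} {p8,p9,p11} {p10}
  W1235: {p8,p9,p11} {p10}
  W1236: {p5} {p8,p9,p11} {p10}
  W1245: {p7,p8,p9,p11} {p10}
  W1246: {p5} {p7,p8,p9,p11} {p10}
  W1256: {p4,p7,p8,p9,p11} {p10}
  W1345: {p8,p9,p11} {p10}
  W1346: {p5} {p8,p9,p11} {p10}
  W1356: {p8,p9,p11} {p10}
  W1456: {p7,p8,p9,p11} {p10}
  W2345: {p8,p9,p11} {p10}
  W2346: {p5} {p8,p9,p11} {p10}
  W2356: {p8,p9,p11} {p10}
  W2456: {p7,p8,p9,p11} {p10}
  W3456: {p8,p9,p11} {p10}
  W12345: {p8,p9,p11} {p10}
  W12346: {p5} {p8,p9,p11} {p10}
  W12356: {p8,p9,p11} {p10}
  W12456: {p7,p8,p9,p11} {p10}
  W13456: {p8,p9,p11} {p10}
  W23456: {p8,p9,p11} {p10}
  W123456: {p8,p9,p11} {p10}
C dims 12,37,50,35; δ0: rk 10, SNF 1^10; δ1: rk 26, SNF 1^26; δ2: rk 24, SNF 1^24
Ȟ^0: (12−10)−0=2 ⇒ Z^2
Ȟ^1: (37−26)−10=1 ⇒ Z
Ȟ^2: (50−24)−26=0 ⇒ 0


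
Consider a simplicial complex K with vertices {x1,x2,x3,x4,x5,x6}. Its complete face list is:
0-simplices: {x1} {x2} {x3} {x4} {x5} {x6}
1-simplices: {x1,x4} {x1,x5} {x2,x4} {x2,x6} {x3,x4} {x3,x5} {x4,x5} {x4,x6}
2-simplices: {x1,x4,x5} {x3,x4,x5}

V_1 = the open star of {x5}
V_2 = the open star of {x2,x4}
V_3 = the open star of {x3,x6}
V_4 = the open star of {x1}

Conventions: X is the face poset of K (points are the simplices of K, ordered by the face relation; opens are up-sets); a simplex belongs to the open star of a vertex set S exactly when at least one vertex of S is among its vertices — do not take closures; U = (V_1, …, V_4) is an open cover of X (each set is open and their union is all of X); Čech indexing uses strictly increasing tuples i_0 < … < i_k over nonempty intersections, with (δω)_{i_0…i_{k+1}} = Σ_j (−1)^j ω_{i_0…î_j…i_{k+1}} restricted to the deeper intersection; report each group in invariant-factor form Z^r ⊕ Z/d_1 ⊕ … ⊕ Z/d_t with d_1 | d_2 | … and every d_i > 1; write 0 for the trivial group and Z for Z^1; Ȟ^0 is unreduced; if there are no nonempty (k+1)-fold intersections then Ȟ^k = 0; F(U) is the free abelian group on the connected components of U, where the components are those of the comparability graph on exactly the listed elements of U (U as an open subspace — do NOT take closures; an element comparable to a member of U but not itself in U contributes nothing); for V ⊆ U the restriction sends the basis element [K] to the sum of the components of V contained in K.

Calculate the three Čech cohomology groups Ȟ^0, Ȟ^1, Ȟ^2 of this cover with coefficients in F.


nonempty intersections:
  V1={{x5},{x1,x5},{x3,x5},{x4,x5},{x1,x4,x5},{x3,x4,x5}} V2={{x2},{x4},{x1,x4},{x2,x4},{x2,x6},{x3,x4},{x4,x5},{x4,x6},{x1,x4,x5},{x3,x4,x5}} V3={{x3},{x6},{x2,x6},{x3,x4},{x3,x5},{x4,x6},{x3,x4,x5}} V4={{x1},{x1,x4},{x1,x5},{x1,x4,x5}}
  V12={{x4,x5},{x1,x4,x5},{x3,x4,x5}} V13={{x3,x5},{x3,x4,x5}} V14={{x1,x5},{x1,x4,x5}} V23={{x2,x6},{x3,x4},{x4,x6},{x3,x4,x5}} V24={{x1,x4},{x1,x4,x5}}
  V123={{x3,x4,x5}} V124={{x1,x4,x5}}
components per intersection:
  V1: {{x5},{x1,x5},{x3,x5},{x4,x5},{x1,x4,x5},{x3,x4,x5}}
  V2: {{x2},{x4},{x1,x4},{x2,x4},{x2,x6},{x3,x4},{x4,x5},{x4,x6},{x1,x4,x5},{x3,x4,x5}}
  V3: {{x3},{x3,x4},{x3,x5},{x3,x4,x5}} {{x6},{x2,x6},{x4,x6}}
  V4: {{x1},{x1,x4},{x1,x5},{x1,x4,x5}}
  V12: {{x4,x5},{x1,x4,x5},{x3,x4,x5}}
  V13: {{x3,x5},{x3,x4,x5}}
  V14: {{x1,x5},{x1,x4,x5}}
  V23: {{x2,x6}} {{x3,x4},{x3,x4,x5}} {{x4,x6}}
  V24: {{x1,x4},{x1,x4,x5}}
  V123: {{x3,x4,x5}}
  V124: {{x1,x4,x5}}
C dims 5,7,2; δ0: rk 4, SNF 1^4; δ1: rk 2, SNF 1^2
Ȟ^0: (5−4)−0=1 ⇒ Z
Ȟ^1: (7−2)−4=1 ⇒ Z
Ȟ^2: (2−0)−2=0 ⇒ 0

Ȟ^0 = Z,  Ȟ^1 = Z,  Ȟ^2 = 0


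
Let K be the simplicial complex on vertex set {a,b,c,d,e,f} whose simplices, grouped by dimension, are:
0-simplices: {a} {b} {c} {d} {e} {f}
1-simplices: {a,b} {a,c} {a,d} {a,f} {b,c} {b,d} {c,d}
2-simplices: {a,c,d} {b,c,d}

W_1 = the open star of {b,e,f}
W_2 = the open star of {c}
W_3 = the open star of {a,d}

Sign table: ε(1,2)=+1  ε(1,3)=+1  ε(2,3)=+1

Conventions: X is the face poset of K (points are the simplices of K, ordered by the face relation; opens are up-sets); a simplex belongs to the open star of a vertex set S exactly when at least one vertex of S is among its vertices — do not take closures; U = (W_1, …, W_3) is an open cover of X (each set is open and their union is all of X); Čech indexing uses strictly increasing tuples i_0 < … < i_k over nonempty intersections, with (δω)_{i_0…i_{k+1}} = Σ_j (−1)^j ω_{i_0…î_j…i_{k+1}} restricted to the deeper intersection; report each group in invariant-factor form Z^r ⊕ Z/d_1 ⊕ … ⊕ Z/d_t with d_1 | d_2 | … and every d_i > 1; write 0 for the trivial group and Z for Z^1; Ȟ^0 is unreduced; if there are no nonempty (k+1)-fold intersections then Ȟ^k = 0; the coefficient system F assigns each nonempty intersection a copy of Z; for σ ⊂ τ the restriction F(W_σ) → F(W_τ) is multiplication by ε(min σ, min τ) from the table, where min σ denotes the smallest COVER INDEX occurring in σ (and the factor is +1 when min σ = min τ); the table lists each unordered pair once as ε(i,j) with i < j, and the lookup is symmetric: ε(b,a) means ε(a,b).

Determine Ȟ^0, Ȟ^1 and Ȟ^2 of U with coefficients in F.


nerve simplices:
  W1={{b},{e},{f},{a,b},{a,f},{b,c},{b,d},{b,c,d}} W2={{c},{a,c},{b,c},{c,d},{a,c,d},{b,c,d}} W3={{a},{d},{a,b},{a,c},{a,d},{a,f},{b,d},{c,d},{a,c,d},{b,c,d}}
  W12={{b,c},{b,c,d}} W13={{a,b},{a,f},{b,d},{b,c,d}} W23={{a,c},{c,d},{a,c,d},{b,c,d}}
  W123={{b,c,d}}
C dims 3,3,1; δ0: rk 2, SNF 1^2; δ1: rk 1, SNF 1^1
degree 0: 3−2−0 = 1 → Ȟ^0 ≅ Z
degree 1: 3−1−2 = 0 → Ȟ^1 ≅ 0
degree 2: 1−0−1 = 0 → Ȟ^2 ≅ 0

Ȟ^0 ≅ Z, Ȟ^1 ≅ 0, Ȟ^2 ≅ 0
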